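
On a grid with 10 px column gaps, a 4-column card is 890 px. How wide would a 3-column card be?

665 px

Subtracting 3 column gaps of 10 leaves 860 for 4 columns, so c = 215 px.
3-column span = 3·215 + 2·10 = 665 px.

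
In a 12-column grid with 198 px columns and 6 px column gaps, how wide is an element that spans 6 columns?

1218 px

6-column span = 6·198 + 5·6 = 1218 px.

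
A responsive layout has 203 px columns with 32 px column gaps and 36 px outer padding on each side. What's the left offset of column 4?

741 px

Column 4 starts at margin + 3·(column + gutter) = 36 + 3·235 = 741 px.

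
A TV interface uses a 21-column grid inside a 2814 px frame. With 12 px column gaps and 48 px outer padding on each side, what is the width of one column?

Content width = 2814 − 2·48 = 2718 px.
Subtracting 20 column gaps of 12 leaves 2478 for 21 columns, so c = 118 px.

118 px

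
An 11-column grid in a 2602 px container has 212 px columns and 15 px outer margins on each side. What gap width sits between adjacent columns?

24 px

Inside the margins: 2602 − 30 = 2572 px.
11·212 + 10g = 2572 → 10g = 240 → g = 24 px.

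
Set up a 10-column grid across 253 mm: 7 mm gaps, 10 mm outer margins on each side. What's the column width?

Subtract both margins: 253 − 2·10 = 233 mm.
Subtracting 9 gaps of 7 leaves 170 for 10 columns, so c = 17 mm.

17 mm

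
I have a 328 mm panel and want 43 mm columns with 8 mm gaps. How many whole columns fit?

6 columns: 6·43 + 5·8 = 298 mm ≤ 328.
7 columns: 349 mm > 328. So 6.

6 columns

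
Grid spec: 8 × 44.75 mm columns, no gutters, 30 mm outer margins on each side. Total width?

418 mm

Total width: 2·30 + 8·44.75 = 418 mm.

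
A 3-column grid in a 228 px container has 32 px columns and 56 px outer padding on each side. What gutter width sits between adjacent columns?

10 px

Take off 112 px of margins, leaving 116 px.
Columns use 96 px, leaving 20 px across 2 gutters = 10 px each.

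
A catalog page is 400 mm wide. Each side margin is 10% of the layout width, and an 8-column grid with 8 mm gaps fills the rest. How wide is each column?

Each margin = 10% of 400 = 40 mm; content = 400 − 2·40 = 320 mm.
320 − 7·8 = 264; ÷8 gives c = 33 mm.

33 mm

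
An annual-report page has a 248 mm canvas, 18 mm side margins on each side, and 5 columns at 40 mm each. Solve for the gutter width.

Take off 36 mm of margins, leaving 212 mm.
5·40 + 4g = 212 → 4g = 12 → g = 3 mm.

3 mm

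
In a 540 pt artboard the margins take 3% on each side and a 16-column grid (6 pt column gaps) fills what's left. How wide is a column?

26.1 pt

Margins: 3% × 540 = 16.2 pt each, so content = 540 − 32.4 = 507.6 pt.
Subtracting 15 column gaps of 6 leaves 417.6 for 16 columns, so c = 26.1 pt.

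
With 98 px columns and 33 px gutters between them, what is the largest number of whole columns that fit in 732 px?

5 columns: 5·98 + 4·33 = 622 px ≤ 732.
6 columns: 753 px > 732. So 5.

5 columns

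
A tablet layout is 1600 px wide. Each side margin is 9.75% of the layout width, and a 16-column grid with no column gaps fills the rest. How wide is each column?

80.5 px

Each margin = 9.75% of 1600 = 156 px; content = 1600 − 2·156 = 1288 px.
With no column gaps, each column is 1288/16 = 80.5 px.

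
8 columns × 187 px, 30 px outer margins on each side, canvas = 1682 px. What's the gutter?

Content width = 1682 − 2·30 = 1622 px.
8·187 + 7g = 1622 → 7g = 126 → g = 18 px.

18 px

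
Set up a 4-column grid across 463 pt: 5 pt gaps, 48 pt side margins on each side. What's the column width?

Take off 96 pt of margins, leaving 367 pt.
4 columns + 3 gaps: 4c + 3·5 = 367.
4c = 367 − 15 = 352, so c = 88 pt.

88 pt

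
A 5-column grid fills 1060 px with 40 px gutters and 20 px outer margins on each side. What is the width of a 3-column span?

Take off 40 px of margins, leaving 1020 px.
5c + 4·40 = 1020 → 5c = 860 → c = 172 px.
Span of 3: 3·172 + 2·40 = 516 + 80 = 596 px.

596 px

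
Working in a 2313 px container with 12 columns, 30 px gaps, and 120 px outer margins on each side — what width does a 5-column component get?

Take off 240 px of margins, leaving 2073 px.
2073 − 11·30 = 1743; ÷12 gives c = 145.25 px.
Span of 5: 5·145.25 + 4·30 = 726.25 + 120 = 846.25 px.

846.25 px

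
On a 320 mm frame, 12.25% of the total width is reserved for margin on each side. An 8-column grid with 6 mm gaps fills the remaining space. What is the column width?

320 × (1 − 2·12.25%) = 320 × 75.5% = 241.6 mm for the columns.
241.6 − 7·6 = 199.6; ÷8 gives c = 24.95 mm.

24.95 mm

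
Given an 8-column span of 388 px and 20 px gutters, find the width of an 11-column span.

8c + 7·20 = 388 → 8c = 248 → c = 31 px.
Span of 11: 11·31 + 10·20 = 341 + 200 = 541 px.

541 px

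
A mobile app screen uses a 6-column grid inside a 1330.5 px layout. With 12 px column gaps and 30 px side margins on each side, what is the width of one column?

Inside the margins: 1330.5 − 60 = 1270.5 px.
1270.5 − 5·12 = 1210.5; ÷6 gives c = 201.75 px.

201.75 px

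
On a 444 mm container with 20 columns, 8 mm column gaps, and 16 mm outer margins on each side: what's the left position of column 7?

142 mm

Inside the margins: 444 − 32 = 412 mm.
412 − 19·8 = 260; ÷20 gives c = 13 mm.
Column 7 starts at margin + 6·(column + gutter) = 16 + 6·21 = 142 mm.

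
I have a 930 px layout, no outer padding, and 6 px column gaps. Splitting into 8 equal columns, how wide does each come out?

111 px

Subtracting 7 column gaps of 6 leaves 888 for 8 columns, so c = 111 px.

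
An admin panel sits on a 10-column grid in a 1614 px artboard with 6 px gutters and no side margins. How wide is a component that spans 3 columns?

10c + 9·6 = 1614 → 10c = 1560 → c = 156 px.
Span of 3: 3·156 + 2·6 = 468 + 12 = 480 px.

480 px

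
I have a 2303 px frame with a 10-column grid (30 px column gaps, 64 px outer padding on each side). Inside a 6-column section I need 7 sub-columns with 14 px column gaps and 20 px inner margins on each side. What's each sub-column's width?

167 px

Subtract both margins: 2303 − 2·64 = 2175 px.
Subtracting 9 column gaps of 30 leaves 1905 for 10 columns, so c = 190.5 px.
6-column span = 6·190.5 + 5·30 = 1293 px.
Inner content = 1293 − 2·20 = 1253 px.
7d + 6·14 = 1253 → 7d = 1169 → d = 167 px.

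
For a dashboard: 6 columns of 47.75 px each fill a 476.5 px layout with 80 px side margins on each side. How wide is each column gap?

Take off 160 px of margins, leaving 316.5 px.
6·47.75 + 5g = 316.5 → 5g = 30 → g = 6 px.

6 px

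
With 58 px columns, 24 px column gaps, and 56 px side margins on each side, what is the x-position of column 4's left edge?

302 px

Before column 4: the margin + 3 columns + 3 column gaps.
Offset = 56 + 3·(58 + 24) = 56 + 246 = 302 px.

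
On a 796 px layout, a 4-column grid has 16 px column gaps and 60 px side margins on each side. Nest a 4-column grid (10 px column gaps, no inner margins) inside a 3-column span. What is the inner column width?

Inside the margins: 796 − 120 = 676 px.
676 − 3·16 = 628; ÷4 gives c = 157 px.
3-column span = 3·157 + 2·16 = 503 px.
503 − 3·10 = 473; ÷4 gives d = 118.25 px.

118.25 px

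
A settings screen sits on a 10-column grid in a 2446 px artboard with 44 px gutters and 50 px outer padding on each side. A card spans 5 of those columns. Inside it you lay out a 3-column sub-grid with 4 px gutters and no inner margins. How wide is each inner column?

381 px

Outer content = 2446 − 2·50 = 2346 px.
2346 − 9·44 = 1950; ÷10 gives c = 195 px.
5 columns plus 4 gutters: 975 + 176 = 1151 px.
3 columns + 2 gutters: 3d + 2·4 = 1151.
3d = 1151 − 8 = 1143, so d = 381 px.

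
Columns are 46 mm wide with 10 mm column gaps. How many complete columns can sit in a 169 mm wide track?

Each extra column adds 46 + 10 = 56 mm.
(169 + 10) / 56 = 3.20, so 3 columns fit.

3 columns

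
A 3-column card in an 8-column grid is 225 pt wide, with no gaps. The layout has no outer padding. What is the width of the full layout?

600 pt

225 / 3 = 75 pt per column.
Total width: 8·75 = 600 pt.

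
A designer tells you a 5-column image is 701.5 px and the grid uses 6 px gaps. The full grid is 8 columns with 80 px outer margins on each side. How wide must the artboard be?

5c + 4·6 = 701.5 → 5c = 677.5 → c = 135.5 px.
Artboard = 2·80 + 8·135.5 + 7·6 = 160 + 1084 + 42 = 1286 px.

1286 px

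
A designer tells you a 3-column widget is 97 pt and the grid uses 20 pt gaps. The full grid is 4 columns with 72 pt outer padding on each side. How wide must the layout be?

280 pt

3c + 2·20 = 97 → 3c = 57 → c = 19 pt.
Adding margins, columns and gutters: 144 + 76 + 60 = 280 pt.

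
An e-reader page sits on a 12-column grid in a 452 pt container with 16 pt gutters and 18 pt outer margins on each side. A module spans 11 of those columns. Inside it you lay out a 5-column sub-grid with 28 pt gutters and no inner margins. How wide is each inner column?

53.6 pt

Inside the margins: 452 − 36 = 416 pt.
416 − 11·16 = 240; ÷12 gives c = 20 pt.
11 columns plus 10 gutters: 220 + 160 = 380 pt.
5d + 4·28 = 380 → 5d = 268 → d = 53.6 pt.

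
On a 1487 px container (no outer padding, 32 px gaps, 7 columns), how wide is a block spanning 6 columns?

1270 px

7c + 6·32 = 1487 → 7c = 1295 → c = 185 px.
Span of 6: 6·185 + 5·32 = 1110 + 160 = 1270 px.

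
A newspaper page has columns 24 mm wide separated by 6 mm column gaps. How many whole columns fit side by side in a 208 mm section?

7 columns: 7·24 + 6·6 = 204 mm ≤ 208.
8 columns: 234 mm > 208. So 7.

7 columns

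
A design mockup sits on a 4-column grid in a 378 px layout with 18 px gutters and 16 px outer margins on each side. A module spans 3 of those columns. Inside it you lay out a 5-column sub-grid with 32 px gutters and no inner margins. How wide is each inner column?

25.4 px

Subtract both margins: 378 − 2·16 = 346 px.
4 columns + 3 gutters: 4c + 3·18 = 346.
4c = 346 − 54 = 292, so c = 73 px.
3 columns plus 2 gutters: 219 + 36 = 255 px.
5d + 4·32 = 255 → 5d = 127 → d = 25.4 px.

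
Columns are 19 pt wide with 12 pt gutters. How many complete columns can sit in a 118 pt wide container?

4 columns: 4·19 + 3·12 = 112 pt ≤ 118.
5 columns: 143 pt > 118. So 4.

4 columns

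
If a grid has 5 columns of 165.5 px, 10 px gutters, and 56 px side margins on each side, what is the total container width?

979.5 px

Container = 2·56 + 5·165.5 + 4·10 = 112 + 827.5 + 40 = 979.5 px.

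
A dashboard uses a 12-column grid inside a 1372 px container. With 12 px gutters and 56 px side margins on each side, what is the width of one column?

Subtract both margins: 1372 − 2·56 = 1260 px.
1260 − 11·12 = 1128; ÷12 gives c = 94 px.

94 px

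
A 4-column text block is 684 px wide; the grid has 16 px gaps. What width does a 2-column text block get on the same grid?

4 columns + 3 gaps: 4c + 3·16 = 684.
4c = 684 − 48 = 636, so c = 159 px.
2-column span = 2·159 + 1·16 = 334 px.

334 px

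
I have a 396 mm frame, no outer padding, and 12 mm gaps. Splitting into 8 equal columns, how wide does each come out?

39 mm

8c + 7·12 = 396 → 8c = 312 → c = 39 mm.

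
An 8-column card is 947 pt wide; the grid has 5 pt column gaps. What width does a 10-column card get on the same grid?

1185 pt

947 − 7·5 = 912; ÷8 gives c = 114 pt.
Span of 10: 10·114 + 9·5 = 1140 + 45 = 1185 pt.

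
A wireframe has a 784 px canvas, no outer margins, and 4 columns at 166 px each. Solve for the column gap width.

40 px

4·166 + 3g = 784 → 3g = 120 → g = 40 px.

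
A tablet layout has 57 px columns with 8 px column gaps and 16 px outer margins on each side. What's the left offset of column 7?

Before column 7: the margin + 6 columns + 6 column gaps.
Offset = 16 + 6·(57 + 8) = 16 + 390 = 406 px.

406 px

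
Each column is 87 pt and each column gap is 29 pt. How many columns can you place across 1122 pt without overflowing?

9 columns

k columns need k·87 + (k−1)·29 = k·116 − 29.
k·116 − 29 ≤ 1122 → k ≤ 1151 / 116 ≈ 9.92, so k = 9.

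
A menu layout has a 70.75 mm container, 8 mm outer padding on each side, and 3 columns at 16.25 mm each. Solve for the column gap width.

Content width = 70.75 − 2·8 = 54.75 mm.
3·16.25 + 2g = 54.75 → 2g = 6 → g = 3 mm.

3 mm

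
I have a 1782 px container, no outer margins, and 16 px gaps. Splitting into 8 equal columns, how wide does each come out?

208.75 px

Subtracting 7 gaps of 16 leaves 1670 for 8 columns, so c = 208.75 px.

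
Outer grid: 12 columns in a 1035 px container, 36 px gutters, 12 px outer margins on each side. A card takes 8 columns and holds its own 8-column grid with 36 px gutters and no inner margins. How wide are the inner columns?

51.25 px

Outer content = 1035 − 2·12 = 1011 px.
Subtracting 11 gutters of 36 leaves 615 for 12 columns, so c = 51.25 px.
8-column span = 8·51.25 + 7·36 = 662 px.
Subtracting 7 gutters of 36 leaves 410 for 8 columns, so d = 51.25 px.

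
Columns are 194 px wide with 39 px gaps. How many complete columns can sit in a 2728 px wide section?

Each extra column adds 194 + 39 = 233 px.
(2728 + 39) / 233 = 11.88, so 11 columns fit.

11 columns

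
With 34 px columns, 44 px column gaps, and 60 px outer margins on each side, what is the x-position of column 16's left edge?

1230 px

Each column+gutter stride is 78 px; 15 of them past the 60 px margin is 60 + 1170 = 1230 px.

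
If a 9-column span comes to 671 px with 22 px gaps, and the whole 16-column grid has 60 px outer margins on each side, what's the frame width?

1330 px

9 columns + 8 gaps: 9c + 8·22 = 671.
9c = 671 − 176 = 495, so c = 55 px.
Adding margins, columns and gutters: 120 + 880 + 330 = 1330 px.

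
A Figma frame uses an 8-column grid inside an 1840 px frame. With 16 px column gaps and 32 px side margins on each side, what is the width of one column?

208 px

Take off 64 px of margins, leaving 1776 px.
1776 − 7·16 = 1664; ÷8 gives c = 208 px.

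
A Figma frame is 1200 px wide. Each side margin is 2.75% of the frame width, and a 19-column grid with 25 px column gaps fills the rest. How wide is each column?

36 px

Each margin = 2.75% of 1200 = 33 px; content = 1200 − 2·33 = 1134 px.
19c + 18·25 = 1134 → 19c = 684 → c = 36 px.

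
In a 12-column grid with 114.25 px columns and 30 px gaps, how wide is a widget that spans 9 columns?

9-column span = 9·114.25 + 8·30 = 1268.25 px.

1268.25 px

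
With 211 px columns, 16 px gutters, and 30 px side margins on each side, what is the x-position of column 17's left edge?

Each column+gutter stride is 227 px; 16 of them past the 30 px margin is 30 + 3632 = 3662 px.

3662 px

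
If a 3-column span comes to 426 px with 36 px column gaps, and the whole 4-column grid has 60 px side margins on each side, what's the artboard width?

426 − 2·36 = 354; ÷3 gives c = 118 px.
Artboard = 2·60 + 4·118 + 3·36 = 120 + 472 + 108 = 700 px.

700 px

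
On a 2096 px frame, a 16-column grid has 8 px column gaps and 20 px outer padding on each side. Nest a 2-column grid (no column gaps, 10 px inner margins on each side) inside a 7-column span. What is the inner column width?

437.5 px

Take off 40 px of margins, leaving 2056 px.
16c + 15·8 = 2056 → 16c = 1936 → c = 121 px.
Span of 7: 7·121 + 6·8 = 847 + 48 = 895 px.
Inner content = 895 − 2·10 = 875 px.
With no column gaps, each column is 875/2 = 437.5 px.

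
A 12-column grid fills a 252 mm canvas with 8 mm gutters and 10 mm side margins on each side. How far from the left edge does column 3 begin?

50 mm

Content = 252 − 2·10 = 232 mm.
232 − 11·8 = 144; ÷12 gives c = 12 mm.
Column 3 starts at margin + 2·(column + gutter) = 10 + 2·20 = 50 mm.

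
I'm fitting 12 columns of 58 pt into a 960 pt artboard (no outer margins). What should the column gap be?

Columns use 696 pt, leaving 264 pt across 11 column gaps = 24 pt each.

24 pt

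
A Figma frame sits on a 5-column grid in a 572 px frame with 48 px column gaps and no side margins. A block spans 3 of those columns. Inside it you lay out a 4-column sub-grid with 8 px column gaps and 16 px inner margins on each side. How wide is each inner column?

5c + 4·48 = 572 → 5c = 380 → c = 76 px.
3 columns plus 2 column gaps: 228 + 96 = 324 px.
Inner content = 324 − 2·16 = 292 px.
Subtracting 3 column gaps of 8 leaves 268 for 4 columns, so d = 67 px.

67 px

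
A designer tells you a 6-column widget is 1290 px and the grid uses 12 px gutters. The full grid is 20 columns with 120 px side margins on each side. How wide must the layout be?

4568 px

1290 − 5·12 = 1230; ÷6 gives c = 205 px.
Total width: 2·120 + 20·205 + 19·12 = 4568 px.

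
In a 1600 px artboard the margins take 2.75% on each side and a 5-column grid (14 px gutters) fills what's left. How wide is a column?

291.2 px

1600 × (1 − 2·2.75%) = 1600 × 94.5% = 1512 px for the columns.
5c + 4·14 = 1512 → 5c = 1456 → c = 291.2 px.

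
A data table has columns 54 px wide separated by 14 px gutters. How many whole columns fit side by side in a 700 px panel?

Each extra column adds 54 + 14 = 68 px.
(700 + 14) / 68 = 10.50, so 10 columns fit.

10 columns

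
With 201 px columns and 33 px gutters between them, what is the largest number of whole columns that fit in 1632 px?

7 columns

Each extra column adds 201 + 33 = 234 px.
(1632 + 33) / 234 = 7.12, so 7 columns fit.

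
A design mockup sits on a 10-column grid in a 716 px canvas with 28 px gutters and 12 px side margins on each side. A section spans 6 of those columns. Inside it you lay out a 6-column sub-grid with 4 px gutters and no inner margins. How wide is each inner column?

Inside the margins: 716 − 24 = 692 px.
692 − 9·28 = 440; ÷10 gives c = 44 px.
Span of 6: 6·44 + 5·28 = 264 + 140 = 404 px.
6d + 5·4 = 404 → 6d = 384 → d = 64 px.

64 px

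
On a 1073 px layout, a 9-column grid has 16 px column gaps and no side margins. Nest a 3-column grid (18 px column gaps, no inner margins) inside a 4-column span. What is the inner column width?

9c + 8·16 = 1073 → 9c = 945 → c = 105 px.
Span of 4: 4·105 + 3·16 = 420 + 48 = 468 px.
468 − 2·18 = 432; ÷3 gives d = 144 px.

144 px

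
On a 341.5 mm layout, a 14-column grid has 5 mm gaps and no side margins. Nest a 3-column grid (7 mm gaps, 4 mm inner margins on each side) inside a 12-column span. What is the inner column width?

341.5 − 13·5 = 276.5; ÷14 gives c = 19.75 mm.
Span of 12: 12·19.75 + 11·5 = 237 + 55 = 292 mm.
Inner content = 292 − 2·4 = 284 mm.
3 columns + 2 gaps: 3d + 2·7 = 284.
3d = 284 − 14 = 270, so d = 90 mm.

90 mm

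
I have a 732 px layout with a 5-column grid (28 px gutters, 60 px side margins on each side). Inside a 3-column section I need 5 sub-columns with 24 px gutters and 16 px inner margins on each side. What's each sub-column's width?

45.6 px

Outer content = 732 − 2·60 = 612 px.
Subtracting 4 gutters of 28 leaves 500 for 5 columns, so c = 100 px.
Span of 3: 3·100 + 2·28 = 300 + 56 = 356 px.
Inner content = 356 − 2·16 = 324 px.
Subtracting 4 gutters of 24 leaves 228 for 5 columns, so d = 45.6 px.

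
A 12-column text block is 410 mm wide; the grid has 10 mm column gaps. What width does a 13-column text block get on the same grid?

445 mm

12 columns + 11 column gaps: 12c + 11·10 = 410.
12c = 410 − 110 = 300, so c = 25 mm.
13 columns plus 12 column gaps: 325 + 120 = 445 mm.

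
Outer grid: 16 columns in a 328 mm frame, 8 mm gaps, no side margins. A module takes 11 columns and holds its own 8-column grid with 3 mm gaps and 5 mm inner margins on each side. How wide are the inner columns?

Subtracting 15 gaps of 8 leaves 208 for 16 columns, so c = 13 mm.
11-column span = 11·13 + 10·8 = 223 mm.
Inner content = 223 − 2·5 = 213 mm.
8 columns + 7 gaps: 8d + 7·3 = 213.
8d = 213 − 21 = 192, so d = 24 mm.

24 mm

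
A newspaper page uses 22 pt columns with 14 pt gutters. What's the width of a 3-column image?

94 pt

3 columns plus 2 gutters: 66 + 28 = 94 pt.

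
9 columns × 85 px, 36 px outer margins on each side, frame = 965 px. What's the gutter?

16 px

Subtract both margins: 965 − 2·36 = 893 px.
9·85 + 8g = 893 → 8g = 128 → g = 16 px.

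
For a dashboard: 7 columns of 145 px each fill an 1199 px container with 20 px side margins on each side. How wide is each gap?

24 px

Inside the margins: 1199 − 40 = 1159 px.
Columns use 1015 px, leaving 144 px across 6 gaps = 24 px each.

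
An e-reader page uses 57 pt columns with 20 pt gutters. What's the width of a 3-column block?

3-column span = 3·57 + 2·20 = 211 pt.

211 pt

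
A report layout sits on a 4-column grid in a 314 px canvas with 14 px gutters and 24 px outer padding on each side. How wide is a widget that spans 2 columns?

126 px

Take off 48 px of margins, leaving 266 px.
Subtracting 3 gutters of 14 leaves 224 for 4 columns, so c = 56 px.
2-column span = 2·56 + 1·14 = 126 px.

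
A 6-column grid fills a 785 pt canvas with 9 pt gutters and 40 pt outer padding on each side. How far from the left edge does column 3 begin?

Inside the margins: 785 − 80 = 705 pt.
705 − 5·9 = 660; ÷6 gives c = 110 pt.
Each column+gutter stride is 119 pt; 2 of them past the 40 pt margin is 40 + 238 = 278 pt.

278 pt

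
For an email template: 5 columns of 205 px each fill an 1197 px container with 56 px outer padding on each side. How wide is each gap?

15 px

Subtract both margins: 1197 − 2·56 = 1085 px.
Columns use 1025 px, leaving 60 px across 4 gaps = 15 px each.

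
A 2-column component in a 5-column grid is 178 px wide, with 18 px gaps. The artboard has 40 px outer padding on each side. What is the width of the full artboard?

Subtracting 1 gap of 18 leaves 160 for 2 columns, so c = 80 px.
Total width: 2·40 + 5·80 + 4·18 = 552 px.

552 px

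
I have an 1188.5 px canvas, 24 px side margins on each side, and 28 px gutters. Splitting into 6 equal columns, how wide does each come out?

Take off 48 px of margins, leaving 1140.5 px.
6 columns + 5 gutters: 6c + 5·28 = 1140.5.
6c = 1140.5 − 140 = 1000.5, so c = 166.75 px.

166.75 px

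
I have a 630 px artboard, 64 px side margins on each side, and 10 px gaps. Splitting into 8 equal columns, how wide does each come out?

54 px

Take off 128 px of margins, leaving 502 px.
Subtracting 7 gaps of 10 leaves 432 for 8 columns, so c = 54 px.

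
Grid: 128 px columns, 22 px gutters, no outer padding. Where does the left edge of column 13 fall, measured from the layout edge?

1800 px

Each column+gutter stride is 150 px; with no margin, 12 of them is 1800 px.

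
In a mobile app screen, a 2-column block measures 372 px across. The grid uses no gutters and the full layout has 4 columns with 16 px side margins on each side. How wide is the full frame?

776 px

With no gutters, each column is 372/2 = 186 px.
Summing: 32 + 744 = 776 px.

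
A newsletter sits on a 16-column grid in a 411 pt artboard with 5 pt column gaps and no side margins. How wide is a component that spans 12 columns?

16c + 15·5 = 411 → 16c = 336 → c = 21 pt.
12-column span = 12·21 + 11·5 = 307 pt.

307 pt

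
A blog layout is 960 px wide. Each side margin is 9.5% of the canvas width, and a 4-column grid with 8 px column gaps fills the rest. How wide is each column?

188.4 px

Each margin = 9.5% of 960 = 91.2 px; content = 960 − 2·91.2 = 777.6 px.
4c + 3·8 = 777.6 → 4c = 753.6 → c = 188.4 px.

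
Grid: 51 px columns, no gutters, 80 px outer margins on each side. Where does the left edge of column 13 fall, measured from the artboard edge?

692 px

Each column+gutter stride is 51 px; 12 of them past the 80 px margin is 80 + 612 = 692 px.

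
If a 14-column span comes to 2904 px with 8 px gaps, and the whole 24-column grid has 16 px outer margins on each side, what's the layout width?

Subtracting 13 gaps of 8 leaves 2800 for 14 columns, so c = 200 px.
Adding margins, columns and gutters: 32 + 4800 + 184 = 5016 px.

5016 px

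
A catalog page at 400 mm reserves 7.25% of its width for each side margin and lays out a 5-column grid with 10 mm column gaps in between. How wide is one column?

60.4 mm

400 × (1 − 2·7.25%) = 400 × 85.5% = 342 mm for the columns.
5 columns + 4 column gaps: 5c + 4·10 = 342.
5c = 342 − 40 = 302, so c = 60.4 mm.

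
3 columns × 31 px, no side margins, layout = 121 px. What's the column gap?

14 px

3·31 + 2g = 121 → 2g = 28 → g = 14 px.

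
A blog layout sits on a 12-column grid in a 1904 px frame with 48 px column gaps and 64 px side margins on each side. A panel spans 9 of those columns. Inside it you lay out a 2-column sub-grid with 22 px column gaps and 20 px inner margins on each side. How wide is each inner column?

629 px

Subtract both margins: 1904 − 2·64 = 1776 px.
12 columns + 11 column gaps: 12c + 11·48 = 1776.
12c = 1776 − 528 = 1248, so c = 104 px.
Span of 9: 9·104 + 8·48 = 936 + 384 = 1320 px.
Inner content = 1320 − 2·20 = 1280 px.
1280 − 1·22 = 1258; ÷2 gives d = 629 px.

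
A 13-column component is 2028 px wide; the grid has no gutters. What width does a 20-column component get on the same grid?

3120 px

2028 / 13 = 156 px per column.
With no gutters, 20 columns span 20·156 = 3120 px.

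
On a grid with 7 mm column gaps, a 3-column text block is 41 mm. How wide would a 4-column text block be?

3 columns + 2 column gaps: 3c + 2·7 = 41.
3c = 41 − 14 = 27, so c = 9 mm.
Span of 4: 4·9 + 3·7 = 36 + 21 = 57 mm.

57 mm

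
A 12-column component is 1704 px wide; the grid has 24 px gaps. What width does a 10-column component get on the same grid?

1416 px

Subtracting 11 gaps of 24 leaves 1440 for 12 columns, so c = 120 px.
Span of 10: 10·120 + 9·24 = 1200 + 216 = 1416 px.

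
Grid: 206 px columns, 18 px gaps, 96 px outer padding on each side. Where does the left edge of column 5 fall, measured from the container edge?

992 px

Column 5 starts at margin + 4·(column + gutter) = 96 + 4·224 = 992 px.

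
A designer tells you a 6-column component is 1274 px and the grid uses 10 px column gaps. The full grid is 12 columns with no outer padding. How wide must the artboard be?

1274 − 5·10 = 1224; ÷6 gives c = 204 px.
Artboard = 12·204 + 11·10 = 2448 + 110 = 2558 px.

2558 px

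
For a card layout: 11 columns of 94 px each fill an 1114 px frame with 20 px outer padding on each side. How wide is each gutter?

4 px

Inside the margins: 1114 − 40 = 1074 px.
Columns use 1034 px, leaving 40 px across 10 gutters = 4 px each.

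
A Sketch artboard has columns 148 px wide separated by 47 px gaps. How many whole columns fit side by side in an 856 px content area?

4 columns

Each extra column adds 148 + 47 = 195 px.
(856 + 47) / 195 = 4.63, so 4 columns fit.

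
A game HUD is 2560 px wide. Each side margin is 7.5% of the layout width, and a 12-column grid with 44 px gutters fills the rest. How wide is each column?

141 px

2560 × (1 − 2·7.5%) = 2560 × 85% = 2176 px for the columns.
Subtracting 11 gutters of 44 leaves 1692 for 12 columns, so c = 141 px.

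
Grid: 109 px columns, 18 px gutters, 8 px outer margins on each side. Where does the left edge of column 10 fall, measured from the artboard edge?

1151 px

Each column+gutter stride is 127 px; 9 of them past the 8 px margin is 8 + 1143 = 1151 px.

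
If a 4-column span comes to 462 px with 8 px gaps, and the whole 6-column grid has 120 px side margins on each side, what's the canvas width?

4c + 3·8 = 462 → 4c = 438 → c = 109.5 px.
Total width: 2·120 + 6·109.5 + 5·8 = 937 px.

937 px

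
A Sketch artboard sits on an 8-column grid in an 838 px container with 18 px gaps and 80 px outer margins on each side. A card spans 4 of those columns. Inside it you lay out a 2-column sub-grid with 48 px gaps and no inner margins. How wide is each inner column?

Inside the margins: 838 − 160 = 678 px.
678 − 7·18 = 552; ÷8 gives c = 69 px.
Span of 4: 4·69 + 3·18 = 276 + 54 = 330 px.
2d + 1·48 = 330 → 2d = 282 → d = 141 px.

141 px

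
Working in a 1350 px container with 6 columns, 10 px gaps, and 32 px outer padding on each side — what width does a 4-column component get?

854 px

Content width = 1350 − 2·32 = 1286 px.
1286 − 5·10 = 1236; ÷6 gives c = 206 px.
Span of 4: 4·206 + 3·10 = 824 + 30 = 854 px.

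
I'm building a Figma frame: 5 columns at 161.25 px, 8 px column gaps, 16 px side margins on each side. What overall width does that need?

Artboard = 2·16 + 5·161.25 + 4·8 = 32 + 806.25 + 32 = 870.25 px.

870.25 px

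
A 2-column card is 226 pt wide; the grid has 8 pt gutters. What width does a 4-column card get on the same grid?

2 columns + 1 gutter: 2c + 1·8 = 226.
2c = 226 − 8 = 218, so c = 109 pt.
4 columns plus 3 gutters: 436 + 24 = 460 pt.

460 pt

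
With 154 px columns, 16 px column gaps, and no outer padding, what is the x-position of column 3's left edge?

340 px

No margin, so column 3 starts at 2·(column + gutter) = 2·170 = 340 px.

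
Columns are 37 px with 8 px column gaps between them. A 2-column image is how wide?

82 px

2 columns plus 1 column gap: 74 + 8 = 82 px.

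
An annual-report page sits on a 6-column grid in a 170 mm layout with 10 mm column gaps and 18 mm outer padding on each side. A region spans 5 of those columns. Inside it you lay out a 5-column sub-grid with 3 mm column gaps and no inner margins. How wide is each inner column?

19.6 mm

Inside the margins: 170 − 36 = 134 mm.
6c + 5·10 = 134 → 6c = 84 → c = 14 mm.
Span of 5: 5·14 + 4·10 = 70 + 40 = 110 mm.
5d + 4·3 = 110 → 5d = 98 → d = 19.6 mm.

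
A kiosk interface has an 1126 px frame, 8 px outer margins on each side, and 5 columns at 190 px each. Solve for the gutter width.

40 px

Take off 16 px of margins, leaving 1110 px.
5 columns take 5·190 = 950 px; remaining 160 splits into 4 gutters.
g = 160 / 4 = 40 px.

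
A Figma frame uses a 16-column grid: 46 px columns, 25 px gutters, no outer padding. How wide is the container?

1111 px

Container = 16·46 + 15·25 = 736 + 375 = 1111 px.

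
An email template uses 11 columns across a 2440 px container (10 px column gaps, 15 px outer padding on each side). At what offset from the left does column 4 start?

675 px

Inside the margins: 2440 − 30 = 2410 px.
11 columns + 10 column gaps: 11c + 10·10 = 2410.
11c = 2410 − 100 = 2310, so c = 210 px.
Before column 4: the margin + 3 columns + 3 column gaps.
Offset = 15 + 3·(210 + 10) = 15 + 660 = 675 px.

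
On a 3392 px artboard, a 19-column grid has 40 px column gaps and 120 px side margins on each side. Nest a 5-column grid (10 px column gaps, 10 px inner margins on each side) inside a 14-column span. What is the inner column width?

450.4 px

Inside the margins: 3392 − 240 = 3152 px.
3152 − 18·40 = 2432; ÷19 gives c = 128 px.
14 columns plus 13 column gaps: 1792 + 520 = 2312 px.
Inner content = 2312 − 2·10 = 2292 px.
5d + 4·10 = 2292 → 5d = 2252 → d = 450.4 px.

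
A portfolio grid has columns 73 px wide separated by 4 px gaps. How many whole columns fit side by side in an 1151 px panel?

k columns need k·73 + (k−1)·4 = k·77 − 4.
k·77 − 4 ≤ 1151 → k ≤ 1155 / 77 ≈ 15.00, so k = 15.

15 columns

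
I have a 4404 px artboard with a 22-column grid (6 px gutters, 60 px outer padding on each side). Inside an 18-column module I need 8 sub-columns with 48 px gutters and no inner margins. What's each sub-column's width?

396 px

Outer content = 4404 − 2·60 = 4284 px.
22c + 21·6 = 4284 → 22c = 4158 → c = 189 px.
18 columns plus 17 gutters: 3402 + 102 = 3504 px.
8d + 7·48 = 3504 → 8d = 3168 → d = 396 px.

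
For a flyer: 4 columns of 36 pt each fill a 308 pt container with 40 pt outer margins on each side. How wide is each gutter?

28 pt

Content width = 308 − 2·40 = 228 pt.
4 columns take 4·36 = 144 pt; remaining 84 splits into 3 gutters.
g = 84 / 3 = 28 pt.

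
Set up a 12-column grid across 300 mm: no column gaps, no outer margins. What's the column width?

With no column gaps, each column is 300/12 = 25 mm.

25 mm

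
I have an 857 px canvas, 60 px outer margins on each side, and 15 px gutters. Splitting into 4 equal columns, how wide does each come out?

173 px

Content width = 857 − 2·60 = 737 px.
4c + 3·15 = 737 → 4c = 692 → c = 173 px.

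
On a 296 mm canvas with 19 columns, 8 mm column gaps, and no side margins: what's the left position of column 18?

19c + 18·8 = 296 → 19c = 152 → c = 8 mm.
Each column+gutter stride is 16 mm; with no margin, 17 of them is 272 mm.

272 mm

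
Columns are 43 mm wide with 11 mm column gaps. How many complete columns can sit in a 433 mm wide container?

8 columns

k columns need k·43 + (k−1)·11 = k·54 − 11.
k·54 − 11 ≤ 433 → k ≤ 444 / 54 ≈ 8.22, so k = 8.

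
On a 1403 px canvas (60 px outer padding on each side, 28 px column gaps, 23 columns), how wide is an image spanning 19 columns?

Subtract both margins: 1403 − 2·60 = 1283 px.
23 columns + 22 column gaps: 23c + 22·28 = 1283.
23c = 1283 − 616 = 667, so c = 29 px.
19 columns plus 18 column gaps: 551 + 504 = 1055 px.

1055 px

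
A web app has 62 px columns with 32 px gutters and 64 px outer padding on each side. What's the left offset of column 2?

158 px

Before column 2: the margin + 1 column + 1 gutter.
Offset = 64 + 1·(62 + 32) = 64 + 94 = 158 px.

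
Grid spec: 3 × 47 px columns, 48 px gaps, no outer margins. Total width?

237 px

Layout = 3·47 + 2·48 = 141 + 96 = 237 px.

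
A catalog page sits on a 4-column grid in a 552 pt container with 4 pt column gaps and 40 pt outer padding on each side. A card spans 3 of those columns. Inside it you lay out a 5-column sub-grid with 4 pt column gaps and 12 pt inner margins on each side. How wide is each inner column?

Take off 80 pt of margins, leaving 472 pt.
4c + 3·4 = 472 → 4c = 460 → c = 115 pt.
3 columns plus 2 column gaps: 345 + 8 = 353 pt.
Inner content = 353 − 2·12 = 329 pt.
5 columns + 4 column gaps: 5d + 4·4 = 329.
5d = 329 − 16 = 313, so d = 62.6 pt.

62.6 pt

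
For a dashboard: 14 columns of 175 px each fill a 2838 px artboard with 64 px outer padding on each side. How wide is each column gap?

20 px

Take off 128 px of margins, leaving 2710 px.
14·175 + 13g = 2710 → 13g = 260 → g = 20 px.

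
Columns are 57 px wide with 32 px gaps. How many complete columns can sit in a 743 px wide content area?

8 columns

8 columns: 8·57 + 7·32 = 680 px ≤ 743.
9 columns: 769 px > 743. So 8.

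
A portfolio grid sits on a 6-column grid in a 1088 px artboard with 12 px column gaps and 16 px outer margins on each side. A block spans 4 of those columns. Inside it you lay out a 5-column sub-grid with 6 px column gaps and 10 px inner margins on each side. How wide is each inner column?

131.2 px

Take off 32 px of margins, leaving 1056 px.
Subtracting 5 column gaps of 12 leaves 996 for 6 columns, so c = 166 px.
Span of 4: 4·166 + 3·12 = 664 + 36 = 700 px.
Inner content = 700 − 2·10 = 680 px.
680 − 4·6 = 656; ÷5 gives d = 131.2 px.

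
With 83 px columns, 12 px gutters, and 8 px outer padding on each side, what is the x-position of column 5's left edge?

Column 5 starts at margin + 4·(column + gutter) = 8 + 4·95 = 388 px.

388 px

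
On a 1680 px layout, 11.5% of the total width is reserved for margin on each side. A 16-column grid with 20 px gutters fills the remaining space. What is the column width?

62.1 px

1680 × (1 − 2·11.5%) = 1680 × 77% = 1293.6 px for the columns.
1293.6 − 15·20 = 993.6; ÷16 gives c = 62.1 px.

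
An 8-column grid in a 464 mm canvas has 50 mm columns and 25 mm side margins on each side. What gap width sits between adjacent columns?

Inside the margins: 464 − 50 = 414 mm.
8 columns take 8·50 = 400 mm; remaining 14 splits into 7 gaps.
g = 14 / 7 = 2 mm.

2 mm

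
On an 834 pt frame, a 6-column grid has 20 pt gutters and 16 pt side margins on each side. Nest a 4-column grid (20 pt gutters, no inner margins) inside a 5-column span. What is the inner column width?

151.25 pt

Take off 32 pt of margins, leaving 802 pt.
Subtracting 5 gutters of 20 leaves 702 for 6 columns, so c = 117 pt.
5 columns plus 4 gutters: 585 + 80 = 665 pt.
665 − 3·20 = 605; ÷4 gives d = 151.25 pt.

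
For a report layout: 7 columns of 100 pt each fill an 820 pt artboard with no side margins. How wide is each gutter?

20 pt

7 columns take 7·100 = 700 pt; remaining 120 splits into 6 gutters.
g = 120 / 6 = 20 pt.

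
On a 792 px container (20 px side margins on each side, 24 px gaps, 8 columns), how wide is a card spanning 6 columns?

558 px

Content width = 792 − 2·20 = 752 px.
8 columns + 7 gaps: 8c + 7·24 = 752.
8c = 752 − 168 = 584, so c = 73 px.
6 columns plus 5 gaps: 438 + 120 = 558 px.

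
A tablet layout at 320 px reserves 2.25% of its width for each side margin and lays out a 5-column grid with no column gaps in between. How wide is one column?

61.12 px

Each margin = 2.25% of 320 = 7.2 px; content = 320 − 2·7.2 = 305.6 px.
With no column gaps, each column is 305.6/5 = 61.12 px.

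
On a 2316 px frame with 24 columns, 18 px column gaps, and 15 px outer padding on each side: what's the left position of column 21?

Inside the margins: 2316 − 30 = 2286 px.
Subtracting 23 column gaps of 18 leaves 1872 for 24 columns, so c = 78 px.
Each column+gutter stride is 96 px; 20 of them past the 15 px margin is 15 + 1920 = 1935 px.

1935 px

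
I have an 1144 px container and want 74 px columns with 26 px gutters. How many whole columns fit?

11 columns

Each extra column adds 74 + 26 = 100 px.
(1144 + 26) / 100 = 11.70, so 11 columns fit.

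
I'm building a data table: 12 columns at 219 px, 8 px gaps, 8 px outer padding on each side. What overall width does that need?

Adding margins, columns and gutters: 16 + 2628 + 88 = 2732 px.

2732 px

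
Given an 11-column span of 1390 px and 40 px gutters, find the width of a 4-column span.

480 px

Subtracting 10 gutters of 40 leaves 990 for 11 columns, so c = 90 px.
Span of 4: 4·90 + 3·40 = 360 + 120 = 480 px.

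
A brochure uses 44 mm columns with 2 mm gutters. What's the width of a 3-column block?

Span of 3: 3·44 + 2·2 = 132 + 4 = 136 mm.

136 mm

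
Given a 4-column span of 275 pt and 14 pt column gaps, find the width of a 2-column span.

130.5 pt

4c + 3·14 = 275 → 4c = 233 → c = 58.25 pt.
2-column span = 2·58.25 + 1·14 = 130.5 pt.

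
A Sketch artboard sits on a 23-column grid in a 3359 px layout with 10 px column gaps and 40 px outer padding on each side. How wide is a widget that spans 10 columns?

1420 px

Content width = 3359 − 2·40 = 3279 px.
Subtracting 22 column gaps of 10 leaves 3059 for 23 columns, so c = 133 px.
Span of 10: 10·133 + 9·10 = 1330 + 90 = 1420 px.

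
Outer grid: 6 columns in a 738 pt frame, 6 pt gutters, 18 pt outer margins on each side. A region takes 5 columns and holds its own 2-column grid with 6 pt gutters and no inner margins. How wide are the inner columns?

Take off 36 pt of margins, leaving 702 pt.
6 columns + 5 gutters: 6c + 5·6 = 702.
6c = 702 − 30 = 672, so c = 112 pt.
5 columns plus 4 gutters: 560 + 24 = 584 pt.
Subtracting 1 gutter of 6 leaves 578 for 2 columns, so d = 289 pt.

289 pt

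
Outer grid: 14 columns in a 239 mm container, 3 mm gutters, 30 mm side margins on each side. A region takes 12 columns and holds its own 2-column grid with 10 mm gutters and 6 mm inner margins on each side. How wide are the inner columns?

Inside the margins: 239 − 60 = 179 mm.
14 columns + 13 gutters: 14c + 13·3 = 179.
14c = 179 − 39 = 140, so c = 10 mm.
12 columns plus 11 gutters: 120 + 33 = 153 mm.
Inner content = 153 − 2·6 = 141 mm.
141 − 1·10 = 131; ÷2 gives d = 65.5 mm.

65.5 mm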